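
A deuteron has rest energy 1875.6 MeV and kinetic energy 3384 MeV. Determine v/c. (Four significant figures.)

0.9343

K = (γ−1)mc², so γ = 1 + 3384/1875.6 = 2.8042.
Then v/c = √(1 − γ⁻²) = √(1 − 0.127169) = √0.872831 = 0.9343.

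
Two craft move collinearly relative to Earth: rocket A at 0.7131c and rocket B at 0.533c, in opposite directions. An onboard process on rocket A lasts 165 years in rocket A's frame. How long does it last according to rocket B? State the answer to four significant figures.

383.9 years

Transform rocket A's velocity into rocket B's frame: (0.7131 + 0.533)/(1 + 0.7131·0.533) = 1.2461/1.3800823, so the relative speed is 0.90292c.
γ for this relative speed: γ = 1/√(1 − 0.815265) = 2.3266.
The clock on rocket A records proper time, so rocket B measures Δt = γΔτ = 2.3266 × 165 = 383.9 years.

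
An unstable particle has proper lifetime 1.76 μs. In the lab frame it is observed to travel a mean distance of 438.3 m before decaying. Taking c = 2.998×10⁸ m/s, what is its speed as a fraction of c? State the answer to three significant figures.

Let x = d/(cτ) = 438.3 m / (2.998×10⁸ m/s × 1.760×10^-6 s) = 0.83067. Since d = βγcτ, x = βγ = β/√(1−β²).
Solving: β² = x²/(1+x²) = 0.690013/1.690013 = 0.408289, so β = 0.639.

0.639c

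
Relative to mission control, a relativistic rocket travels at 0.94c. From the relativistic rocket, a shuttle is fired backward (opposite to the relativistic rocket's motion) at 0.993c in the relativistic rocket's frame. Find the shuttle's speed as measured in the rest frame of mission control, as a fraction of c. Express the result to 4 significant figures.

Relativistic velocity addition: u = (u' + v)/(1 + u'v/c²), with u' = −0.993c and v = 0.94c.
Numerator: −0.993 + 0.94 = −0.053. Denominator: 1 + (−0.993)(0.94) = 0.06658.
u = −0.053/0.06658 = −0.79603, so the speed is 0.7960c.

0.7960c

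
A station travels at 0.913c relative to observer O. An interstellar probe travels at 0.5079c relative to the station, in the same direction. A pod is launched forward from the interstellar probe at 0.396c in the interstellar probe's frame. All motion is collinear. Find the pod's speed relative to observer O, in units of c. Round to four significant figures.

0.9872c

Compose velocities in two stages. Stage 1 (into S'): u₁ = (0.396+0.5079)/(1+0.396×0.5079) = 0.75254.
Stage 2 (into S): u = (0.75254+0.913)/(1+0.75254×0.913) = 0.98724, so the speed is 0.9872c.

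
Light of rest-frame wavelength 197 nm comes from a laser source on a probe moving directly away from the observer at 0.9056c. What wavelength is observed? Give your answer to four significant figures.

Relativistic Doppler for wavelength: λ_obs = λ_src · √((1+β)/(1−β)).
With β = 0.9056: factor = √(1.9056/0.0944) = 4.4929.
λ_obs = 197 × 4.4929 = 885.1 nm.

885.1 nm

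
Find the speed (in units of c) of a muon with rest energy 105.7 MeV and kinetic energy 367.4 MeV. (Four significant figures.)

K = (γ−1)mc², so γ = 1 + 367.4/105.7 = 4.4759.
Then v/c = √(1 − γ⁻²) = √(1 − 0.0499159) = √0.9500841 = 0.9747.

0.9747c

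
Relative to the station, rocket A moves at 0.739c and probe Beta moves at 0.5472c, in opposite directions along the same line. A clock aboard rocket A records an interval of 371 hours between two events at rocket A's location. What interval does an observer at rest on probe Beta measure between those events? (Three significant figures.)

Speed of rocket A in probe Beta's frame: u = (v_A + v_B)/(1 + v_A v_B/c²) = (0.739 + 0.5472)/(1 + 0.739×0.5472) = 1.2862/1.4043808 = 0.91585; |u| = 0.91585c.
γ for this relative speed: γ = 1/√(1 − 0.838781) = 2.4905.
Rocket A's interval is proper; time dilation gives Δt_B = γΔτ = 2.4905 × 371 hours = 924 hours.

924 hours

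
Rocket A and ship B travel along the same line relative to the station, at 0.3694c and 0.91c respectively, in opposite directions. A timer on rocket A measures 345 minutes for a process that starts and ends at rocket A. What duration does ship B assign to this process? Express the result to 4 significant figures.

1196 minutes

The velocity of rocket A relative to ship B is (0.3694 + 0.91)c / (1 + 0.3694×0.91) = 0.95752c; relative speed 0.95752c.
γ for this relative speed: γ = 1/√(1 − 0.916845) = 3.4678.
Rocket A's interval is proper; time dilation gives Δt_B = γΔτ = 3.4678 × 345 minutes = 1196 minutes.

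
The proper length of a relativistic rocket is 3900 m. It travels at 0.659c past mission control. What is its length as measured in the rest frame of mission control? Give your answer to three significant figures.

With β = 0.659, γ = 1/√(1 − 0.659²) = 1/√0.565719 = 1.3295.
Length contraction: L = L₀/γ = 3900/1.3295 = 2930 m.

2930 m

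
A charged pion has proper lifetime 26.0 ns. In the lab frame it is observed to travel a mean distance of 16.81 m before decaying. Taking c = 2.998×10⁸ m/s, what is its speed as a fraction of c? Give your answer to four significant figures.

Let x = d/(cτ) = 16.81 m / (2.998×10⁸ m/s × 2.600×10^-8 s) = 2.1566. Since d = βγcτ, x = βγ = β/√(1−β²).
Solving: β² = x²/(1+x²) = 4.65092/5.65092 = 0.823038, so β = 0.9072.

0.9072c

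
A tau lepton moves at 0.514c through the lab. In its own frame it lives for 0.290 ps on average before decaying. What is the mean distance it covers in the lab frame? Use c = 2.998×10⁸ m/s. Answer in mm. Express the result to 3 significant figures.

With β = 0.514, γ = 1/√(1 − 0.514²) = 1/√0.735804 = 1.1658.
Lab-frame lifetime: Δt = γτ = 1.1658 × 0.290 ps = 0.33808 ps.
Distance: d = vΔt = 0.514 × 2.998×10⁸ m/s × 3.3808×10^-13 s = 5.21×10^-5 m = 0.0521 mm.

0.0521 mm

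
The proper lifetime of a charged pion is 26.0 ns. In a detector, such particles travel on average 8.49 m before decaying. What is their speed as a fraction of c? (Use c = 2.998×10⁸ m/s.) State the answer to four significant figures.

Lab distance = (lab lifetime)·v = γτ·βc, so βγ = d/(cτ) = 8.490/(2.998×10⁸ × 2.600×10^-8) = 1.0892.
With βγ = 1.0892: γ² = 1 + (βγ)² = 2.18636, and β = (βγ)/γ = 1.0892/1.47863 = 0.7366.

0.7366c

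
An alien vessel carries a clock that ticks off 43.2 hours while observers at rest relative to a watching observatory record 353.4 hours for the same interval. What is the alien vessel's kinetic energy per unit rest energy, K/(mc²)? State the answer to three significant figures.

7.18

From Δt = γΔτ: γ = 353.4/43.2 = 8.18056.
Since K = (γ−1)mc², K/(mc²) = 8.18056 − 1 = 7.18.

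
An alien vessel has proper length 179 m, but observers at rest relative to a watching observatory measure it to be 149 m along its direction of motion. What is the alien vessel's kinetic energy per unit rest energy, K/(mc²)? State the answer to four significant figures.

0.2013

Length contraction gives γ = L₀/L = 179/149 = 1.20134.
Since K = (γ−1)mc², K/(mc²) = 1.20134 − 1 = 0.2013.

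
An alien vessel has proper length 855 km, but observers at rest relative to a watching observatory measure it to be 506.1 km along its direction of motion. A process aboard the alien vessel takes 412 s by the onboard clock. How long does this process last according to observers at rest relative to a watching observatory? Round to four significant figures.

696.0 s

γ = L₀/L = 855/506.1 = 1.68939.
Δt = γΔτ = 1.68939 × 412 = 696.0 s.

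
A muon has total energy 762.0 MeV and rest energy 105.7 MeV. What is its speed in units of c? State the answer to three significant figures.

γ = E/(mc²) = 762.0/105.7 = 7.2091.
β = √(1 − 1/γ²) = √(1 − 0.0192415) = √0.9807585 = 0.990.

0.990c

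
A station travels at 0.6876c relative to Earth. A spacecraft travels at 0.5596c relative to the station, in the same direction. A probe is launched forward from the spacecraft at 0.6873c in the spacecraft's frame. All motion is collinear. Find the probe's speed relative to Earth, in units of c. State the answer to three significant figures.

0.981c

Apply u = (u'+v)/(1+u'v) twice. Probe in the station frame: (0.6873+0.5596)/(1+0.6873·0.5596) = 1.2469/1.38461308 = 0.90054c.
That velocity, transformed to the rest frame of Earth: (0.90054+0.6876)/(1+0.90054·0.6876) = 1.58814/1.619211304 = 0.98081c.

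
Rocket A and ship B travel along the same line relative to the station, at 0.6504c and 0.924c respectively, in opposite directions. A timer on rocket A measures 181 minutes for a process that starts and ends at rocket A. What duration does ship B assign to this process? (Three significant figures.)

Speed of rocket A in ship B's frame: u = (v_A + v_B)/(1 + v_A v_B/c²) = (0.6504 + 0.924)/(1 + 0.6504×0.924) = 1.5744/1.6009696 = 0.9834; |u| = 0.9834c.
At |u| = 0.9834c, γ = (1 − 0.967076)^(−1/2) = 5.5112.
The clock on rocket A records proper time, so ship B measures Δt = γΔτ = 5.5112 × 181 = 998 minutes.

998 minutes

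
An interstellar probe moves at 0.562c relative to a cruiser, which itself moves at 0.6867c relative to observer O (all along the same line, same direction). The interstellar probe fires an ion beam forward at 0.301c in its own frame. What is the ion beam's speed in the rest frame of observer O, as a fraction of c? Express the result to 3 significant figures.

0.946c

Compose velocities in two stages. Stage 1 (into S'): u₁ = (0.301+0.562)/(1+0.301×0.562) = 0.73814.
Stage 2 (into S): u = (0.73814+0.6867)/(1+0.73814×0.6867) = 0.94556, so the speed is 0.946c.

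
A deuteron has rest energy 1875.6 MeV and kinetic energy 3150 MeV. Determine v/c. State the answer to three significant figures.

γ = 1 + K/(mc²) = 1 + 3150/1875.6 = 2.6795.
β = √(1 − 1/γ²) = √(1 − 0.139281) = √0.860719 = 0.928.

0.928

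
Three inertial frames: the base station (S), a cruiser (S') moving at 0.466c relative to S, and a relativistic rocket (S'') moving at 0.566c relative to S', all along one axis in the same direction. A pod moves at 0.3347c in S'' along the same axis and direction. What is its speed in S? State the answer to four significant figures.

0.9042c

First combine the pod and relativistic rocket (S''→S'): u₁ = (0.3347 + 0.566)/(1 + 0.3347×0.566) = 0.9007/1.1894402 = 0.75725.
Then combine with the cruiser (S'→S): u = (0.75725 + 0.466)/(1 + 0.75725×0.466) = 1.22325/1.3528785 = 0.90418.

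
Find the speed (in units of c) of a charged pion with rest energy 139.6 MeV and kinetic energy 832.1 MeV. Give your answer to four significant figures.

0.9896c

γ = 1 + K/(mc²) = 1 + 832.1/139.6 = 6.9606.
β = √(1 − 1/γ²) = √(1 − 0.0206399) = √0.9793601 = 0.9896.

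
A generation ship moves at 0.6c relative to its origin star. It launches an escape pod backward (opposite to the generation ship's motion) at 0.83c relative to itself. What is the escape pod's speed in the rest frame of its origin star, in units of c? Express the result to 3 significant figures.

Relativistic velocity addition: u = (u' + v)/(1 + u'v/c²), with u' = −0.83c and v = 0.6c.
Numerator: −0.83 + 0.6 = −0.23. Denominator: 1 + (−0.83)(0.6) = 0.502.
u = −0.23/0.502 = −0.45817, so the speed is 0.458c.

0.458c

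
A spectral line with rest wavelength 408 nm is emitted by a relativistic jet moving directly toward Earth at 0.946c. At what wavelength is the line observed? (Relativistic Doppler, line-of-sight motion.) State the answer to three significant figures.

68.0 nm

Relativistic Doppler for wavelength: λ_obs = λ_src · √((1−β)/(1+β)).
With β = 0.946: factor = √(0.054/1.946) = 0.16658.
λ_obs = 408 × 0.16658 = 68.0 nm.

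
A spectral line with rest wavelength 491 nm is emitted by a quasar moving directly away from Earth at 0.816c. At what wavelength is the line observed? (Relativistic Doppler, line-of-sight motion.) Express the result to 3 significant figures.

1540 nm

Relativistic Doppler for wavelength: λ_obs = λ_src · √((1+β)/(1−β)).
With β = 0.816: factor = √(1.816/0.184) = 3.1416.
λ_obs = 491 × 3.1416 = 1540 nm.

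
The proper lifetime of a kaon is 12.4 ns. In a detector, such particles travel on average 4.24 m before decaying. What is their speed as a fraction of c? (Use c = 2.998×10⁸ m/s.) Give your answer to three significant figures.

d = βγcτ ⇒ βγ = d/(cτ) = 4.240 m / (3.71752 m) = 1.1405.
β = (βγ)/√(1+(βγ)²) = 1.1405/√2.30074 = 0.752.

0.752c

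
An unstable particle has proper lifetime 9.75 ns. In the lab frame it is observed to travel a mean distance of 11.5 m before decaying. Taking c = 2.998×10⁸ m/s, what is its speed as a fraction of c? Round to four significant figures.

d = βγcτ ⇒ βγ = d/(cτ) = 11.50 m / (2.92305 m) = 3.9342.
β = (βγ)/√(1+(βγ)²) = 3.9342/√16.4779 = 0.9692.

0.9692c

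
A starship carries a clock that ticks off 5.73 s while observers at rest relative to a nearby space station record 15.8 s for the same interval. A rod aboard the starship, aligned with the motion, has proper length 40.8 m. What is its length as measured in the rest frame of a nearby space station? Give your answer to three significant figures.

14.8 m

From Δt = γΔτ: γ = 15.8/5.73 = 2.75742.
L = L₀/γ = 40.8/2.75742 = 14.8 m.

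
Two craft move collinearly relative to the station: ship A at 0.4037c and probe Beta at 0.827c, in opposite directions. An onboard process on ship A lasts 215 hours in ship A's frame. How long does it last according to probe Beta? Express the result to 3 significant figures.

558 hours

Speed of ship A in probe Beta's frame: u = (v_A + v_B)/(1 + v_A v_B/c²) = (0.4037 + 0.827)/(1 + 0.4037×0.827) = 1.2307/1.3338599 = 0.92266; |u| = 0.92266c.
γ for this relative speed: γ = 1/√(1 − 0.851301) = 2.5933.
The clock on ship A records proper time, so probe Beta measures Δt = γΔτ = 2.5933 × 215 = 558 hours.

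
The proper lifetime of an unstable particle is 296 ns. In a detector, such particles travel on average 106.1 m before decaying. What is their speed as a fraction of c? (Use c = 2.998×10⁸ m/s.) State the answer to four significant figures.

d = βγcτ ⇒ βγ = d/(cτ) = 106.1 m / (88.7408 m) = 1.1956.
β = (βγ)/√(1+(βγ)²) = 1.1956/√2.42946 = 0.7671.

0.7671c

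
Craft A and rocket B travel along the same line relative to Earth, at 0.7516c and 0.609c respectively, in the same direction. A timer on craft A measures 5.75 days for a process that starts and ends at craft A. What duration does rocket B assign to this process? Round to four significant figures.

The velocity of craft A relative to rocket B is (0.7516 − 0.609)c / (1 − 0.7516×0.609) = 0.26297c; relative speed 0.26297c.
At |u| = 0.26297c, γ = (1 − 0.0691532)^(−1/2) = 1.0365.
Craft A's interval is proper; time dilation gives Δt_B = γΔτ = 1.0365 × 5.75 days = 5.960 days.

5.960 days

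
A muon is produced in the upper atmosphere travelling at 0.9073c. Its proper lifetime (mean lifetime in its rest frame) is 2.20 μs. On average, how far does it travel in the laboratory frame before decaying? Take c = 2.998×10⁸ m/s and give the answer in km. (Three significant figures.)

1.42 km

γ = 1/√(1 − β²) = 1/√(1 − 0.82319329) = 1/√0.17680671 = 1/0.420484 = 2.3782.
Lab-frame lifetime: Δt = γτ = 2.3782 × 2.20 μs = 5.232 μs.
Distance: d = vΔt = 0.9073 × 2.998×10⁸ m/s × 5.2320×10^-6 s = 1420 m = 1.42 km.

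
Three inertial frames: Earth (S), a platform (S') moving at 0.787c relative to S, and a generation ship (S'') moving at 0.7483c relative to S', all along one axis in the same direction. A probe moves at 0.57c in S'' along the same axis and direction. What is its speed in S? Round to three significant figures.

0.991c

Apply u = (u'+v)/(1+u'v) twice. Probe in the platform frame: (0.57+0.7483)/(1+0.57·0.7483) = 1.3183/1.426531 = 0.92413c.
That velocity, transformed to the rest frame of Earth: (0.92413+0.787)/(1+0.92413·0.787) = 1.71113/1.72729031 = 0.99064c.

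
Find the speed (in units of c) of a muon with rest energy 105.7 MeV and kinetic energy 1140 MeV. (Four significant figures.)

K = (γ−1)mc², so γ = 1 + 1140/105.7 = 11.785.
Then v/c = √(1 − γ⁻²) = √(1 − 0.00720014) = √0.99279986 = 0.9964.

0.9964c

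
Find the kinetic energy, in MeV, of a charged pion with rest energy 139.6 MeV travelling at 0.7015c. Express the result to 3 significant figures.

γ = 1/√(1 − β²) = 1/√(1 − 0.49210225) = 1/√0.50789775 = 1.40318.
Kinetic energy: K = (γ − 1)mc² = (1.40318 − 1) × 139.6 MeV = 0.40318 × 139.6 = 56.3 MeV.

56.3 MeV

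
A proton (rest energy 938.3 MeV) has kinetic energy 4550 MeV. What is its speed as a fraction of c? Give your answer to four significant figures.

0.9853c

K = (γ−1)mc², so γ = 1 + 4550/938.3 = 5.8492.
Then v/c = √(1 − γ⁻²) = √(1 − 0.0292285) = √0.9707715 = 0.9853.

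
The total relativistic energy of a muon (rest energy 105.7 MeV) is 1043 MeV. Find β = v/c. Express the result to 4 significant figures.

γ = E/(mc²) = 1043/105.7 = 9.8675.
β = √(1 − 1/γ²) = √(1 − 0.0102704) = √0.9897296 = 0.9949.

0.9949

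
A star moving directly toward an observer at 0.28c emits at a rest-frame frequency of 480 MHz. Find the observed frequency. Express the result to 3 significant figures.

Relativistic Doppler (source moving toward): f_obs = f_src · √((1+β)/(1−β)).
With β = 0.28: factor = √(1.28/0.72) = 1.3333.
f_obs = 480 × 1.3333 = 640 MHz.

640 MHz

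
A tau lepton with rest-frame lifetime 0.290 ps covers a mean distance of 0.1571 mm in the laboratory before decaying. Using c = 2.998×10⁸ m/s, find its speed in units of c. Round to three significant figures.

0.875c

Lab distance = (lab lifetime)·v = γτ·βc, so βγ = d/(cτ) = 1.571×10^-4/(2.998×10⁸ × 2.900×10^-13) = 1.807.
With βγ = 1.807: γ² = 1 + (βγ)² = 4.26525, and β = (βγ)/γ = 1.807/2.06525 = 0.875.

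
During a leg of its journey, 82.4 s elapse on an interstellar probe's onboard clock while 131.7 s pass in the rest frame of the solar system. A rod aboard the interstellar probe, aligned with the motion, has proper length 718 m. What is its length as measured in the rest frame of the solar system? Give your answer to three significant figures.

γ = Δt/Δτ = 131.7/82.4 = 1.5983.
L = L₀/γ = 718/1.5983 = 449 m.

449 m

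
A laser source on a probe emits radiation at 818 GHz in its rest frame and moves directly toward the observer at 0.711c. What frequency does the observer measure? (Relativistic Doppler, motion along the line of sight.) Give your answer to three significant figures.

Relativistic Doppler (source moving toward): f_obs = f_src · √((1+β)/(1−β)).
With β = 0.711: factor = √(1.711/0.289) = 2.4332.
f_obs = 818 × 2.4332 = 1990 GHz.

1990 GHz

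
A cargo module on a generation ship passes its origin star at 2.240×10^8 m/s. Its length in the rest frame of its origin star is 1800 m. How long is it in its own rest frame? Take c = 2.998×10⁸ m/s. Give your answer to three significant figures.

2710 m

β = v/c = (2.240×10^8 m/s)/(2.998×10⁸ m/s) = 0.747165.
With β = 0.747165, γ = 1/√(1 − 0.747165²) = 1/√0.4417445 = 1.5046.
Proper length: L₀ = γ·L = 1.5046 × 1800 = 2710 m.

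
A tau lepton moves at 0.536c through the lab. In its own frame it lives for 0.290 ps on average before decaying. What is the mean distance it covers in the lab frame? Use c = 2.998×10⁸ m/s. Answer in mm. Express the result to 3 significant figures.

0.0552 mm

β² = 0.287296, so γ = 1/√0.712704 = 1.1845.
Lab-frame lifetime: Δt = γτ = 1.1845 × 0.290 ps = 0.34351 ps.
Distance: d = vΔt = 0.536 × 2.998×10⁸ m/s × 3.4351×10^-13 s = 5.52×10^-5 m = 0.0552 mm.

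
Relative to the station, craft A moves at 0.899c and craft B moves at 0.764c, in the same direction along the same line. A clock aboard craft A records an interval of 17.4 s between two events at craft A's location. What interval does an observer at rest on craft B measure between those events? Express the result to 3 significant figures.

The velocity of craft A relative to craft B is (0.899 − 0.764)c / (1 − 0.899×0.764) = 0.43108c; relative speed 0.43108c.
At |u| = 0.43108c, γ = (1 − 0.18583)^(−1/2) = 1.1083.
Craft A's interval is proper; time dilation gives Δt_B = γΔτ = 1.1083 × 17.4 s = 19.3 s.

19.3 s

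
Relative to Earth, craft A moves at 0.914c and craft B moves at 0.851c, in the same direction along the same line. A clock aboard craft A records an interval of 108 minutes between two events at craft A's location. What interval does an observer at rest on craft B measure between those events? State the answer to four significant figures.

The velocity of craft A relative to craft B is (0.914 − 0.851)c / (1 − 0.914×0.851) = 0.28355c; relative speed 0.28355c.
At |u| = 0.28355c, γ = (1 − 0.0804006)^(−1/2) = 1.0428.
Craft A's interval is proper; time dilation gives Δt_B = γΔτ = 1.0428 × 108 minutes = 112.6 minutes.

112.6 minutes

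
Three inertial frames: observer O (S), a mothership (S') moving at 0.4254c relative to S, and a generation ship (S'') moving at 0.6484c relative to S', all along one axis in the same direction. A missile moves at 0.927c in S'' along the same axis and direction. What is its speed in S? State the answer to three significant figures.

Apply u = (u'+v)/(1+u'v) twice. Missile in the mothership frame: (0.927+0.6484)/(1+0.927·0.6484) = 1.5754/1.6010668 = 0.98397c.
That velocity, transformed to the rest frame of observer O: (0.98397+0.4254)/(1+0.98397·0.4254) = 1.40937/1.418580838 = 0.99351c.

0.994c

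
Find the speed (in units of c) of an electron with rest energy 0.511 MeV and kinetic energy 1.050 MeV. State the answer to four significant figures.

K = (γ−1)mc², so γ = 1 + 1.050/0.511 = 3.0548.
Then v/c = √(1 − γ⁻²) = √(1 − 0.10716) = √0.89284 = 0.9449.

0.9449c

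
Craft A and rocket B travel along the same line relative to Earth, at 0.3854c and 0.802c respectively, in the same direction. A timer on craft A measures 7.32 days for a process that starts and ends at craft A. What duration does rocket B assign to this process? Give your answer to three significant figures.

9.18 days

Transform craft A's velocity into rocket B's frame: (0.3854 − 0.802)/(1 − 0.3854·0.802) = −0.4166/0.6909092, so the relative speed is 0.60297c.
At |u| = 0.60297c, γ = (1 − 0.363573)^(−1/2) = 1.2535.
The clock on craft A records proper time, so rocket B measures Δt = γΔτ = 1.2535 × 7.32 = 9.18 days.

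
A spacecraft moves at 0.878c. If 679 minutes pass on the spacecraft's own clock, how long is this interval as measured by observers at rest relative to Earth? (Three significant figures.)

1420 minutes

γ = 1/√(1 − β²) = 1/√(1 − 0.770884) = 1/√0.229116 = 1/0.478661 = 2.0892.
The onboard clock measures proper time, so the interval in the rest frame of Earth is dilated: Δt = γ·Δτ = 2.0892 × 679 minutes = 1420 minutes.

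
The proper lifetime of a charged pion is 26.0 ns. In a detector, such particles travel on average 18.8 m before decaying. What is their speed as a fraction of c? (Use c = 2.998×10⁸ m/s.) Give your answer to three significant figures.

0.924c

Let x = d/(cτ) = 18.80 m / (2.998×10⁸ m/s × 2.600×10^-8 s) = 2.4119. Since d = βγcτ, x = βγ = β/√(1−β²).
Solving: β² = x²/(1+x²) = 5.81726/6.81726 = 0.853314, so β = 0.924.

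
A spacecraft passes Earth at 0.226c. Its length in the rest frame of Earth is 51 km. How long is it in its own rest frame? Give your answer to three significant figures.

52.4 km

With β = 0.226, γ = 1/√(1 − 0.226²) = 1/√0.948924 = 1.0266.
Proper length: L₀ = γ·L = 1.0266 × 51 = 52.4 km.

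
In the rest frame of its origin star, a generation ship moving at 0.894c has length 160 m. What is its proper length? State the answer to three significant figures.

357 m

With β = 0.894, γ = 1/√(1 − 0.894²) = 1/√0.200764 = 2.2318.
Proper length: L₀ = γ·L = 2.2318 × 160 = 357 m.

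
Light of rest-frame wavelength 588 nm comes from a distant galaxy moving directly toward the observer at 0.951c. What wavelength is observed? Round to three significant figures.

Relativistic Doppler for wavelength: λ_obs = λ_src · √((1−β)/(1+β)).
With β = 0.951: factor = √(0.049/1.951) = 0.15848.
λ_obs = 588 × 0.15848 = 93.2 nm.

93.2 nm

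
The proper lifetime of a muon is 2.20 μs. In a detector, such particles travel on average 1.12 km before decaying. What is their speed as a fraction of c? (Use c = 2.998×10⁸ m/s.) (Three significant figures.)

Let x = d/(cτ) = 1120 m / (2.998×10⁸ m/s × 2.200×10^-6 s) = 1.6981. Since d = βγcτ, x = βγ = β/√(1−β²).
Solving: β² = x²/(1+x²) = 2.88354/3.88354 = 0.742503, so β = 0.862.

0.862c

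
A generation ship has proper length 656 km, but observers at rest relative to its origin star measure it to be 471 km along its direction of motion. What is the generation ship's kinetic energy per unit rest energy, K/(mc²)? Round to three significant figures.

0.393

γ = L₀/L = 656/471 = 1.39278.
Since K = (γ−1)mc², K/(mc²) = 1.39278 − 1 = 0.393.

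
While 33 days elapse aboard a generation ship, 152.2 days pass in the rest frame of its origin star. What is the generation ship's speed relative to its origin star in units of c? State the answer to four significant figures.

0.9762c

γ = Δt/Δτ = 152.2/33 = 4.6121.
β = √(1 − 1/γ²) = √(1 − 0.0470113) = √0.9529887 = 0.9762.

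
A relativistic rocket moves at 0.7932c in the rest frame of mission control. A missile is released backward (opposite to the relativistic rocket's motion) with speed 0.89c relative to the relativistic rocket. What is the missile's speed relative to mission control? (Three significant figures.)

Relativistic velocity addition: u = (u' + v)/(1 + u'v/c²), with u' = −0.89c and v = 0.7932c.
Numerator: −0.89 + 0.7932 = −0.0968. Denominator: 1 + (−0.89)(0.7932) = 0.294052.
u = −0.0968/0.294052 = −0.32919, so the speed is 0.329c.

0.329c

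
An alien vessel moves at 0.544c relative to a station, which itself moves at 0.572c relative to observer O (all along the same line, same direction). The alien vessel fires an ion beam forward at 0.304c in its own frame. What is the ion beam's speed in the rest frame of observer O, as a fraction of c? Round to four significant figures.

0.9177c

Compose velocities in two stages. Stage 1 (into S'): u₁ = (0.304+0.544)/(1+0.304×0.544) = 0.72766.
Stage 2 (into S): u = (0.72766+0.572)/(1+0.72766×0.572) = 0.9177, so the speed is 0.9177c.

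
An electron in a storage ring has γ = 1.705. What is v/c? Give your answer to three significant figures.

β = √(1 − 1/γ²) = √(1 − 1/2.907025) = √0.656006 = 0.810.

0.810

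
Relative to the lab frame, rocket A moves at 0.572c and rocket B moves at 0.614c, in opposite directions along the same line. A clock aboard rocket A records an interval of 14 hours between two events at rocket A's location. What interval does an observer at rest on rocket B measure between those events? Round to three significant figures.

Transform rocket A's velocity into rocket B's frame: (0.572 + 0.614)/(1 + 0.572·0.614) = 1.186/1.351208, so the relative speed is 0.87773c.
γ for this relative speed: γ = 1/√(1 − 0.77041) = 2.087.
Rocket A's interval is proper; time dilation gives Δt_B = γΔτ = 2.087 × 14 hours = 29.2 hours.

29.2 hours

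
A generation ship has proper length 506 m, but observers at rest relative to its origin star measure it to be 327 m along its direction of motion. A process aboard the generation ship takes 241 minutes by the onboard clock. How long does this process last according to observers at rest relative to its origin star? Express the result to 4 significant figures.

372.9 minutes

Length contraction gives γ = L₀/L = 506/327 = 1.5474.
Δt = γΔτ = 1.5474 × 241 = 372.9 minutes.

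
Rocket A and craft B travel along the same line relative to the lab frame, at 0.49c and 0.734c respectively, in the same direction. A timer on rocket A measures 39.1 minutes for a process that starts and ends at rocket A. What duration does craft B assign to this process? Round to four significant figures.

42.29 minutes

Speed of rocket A in craft B's frame: u = (v_A − v_B)/(1 − v_A v_B/c²) = (0.49 − 0.734)/(1 − 0.49×0.734) = −0.244/0.64034 = −0.38105; |u| = 0.38105c.
γ for this relative speed: γ = 1/√(1 − 0.145199) = 1.0816.
Rocket A's interval is proper; time dilation gives Δt_B = γΔτ = 1.0816 × 39.1 minutes = 42.29 minutes.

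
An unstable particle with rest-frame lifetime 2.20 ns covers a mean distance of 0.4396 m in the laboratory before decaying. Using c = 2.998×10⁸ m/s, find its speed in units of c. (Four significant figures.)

Let x = d/(cτ) = 0.4396 m / (2.998×10⁸ m/s × 2.200×10^-9 s) = 0.6665. Since d = βγcτ, x = βγ = β/√(1−β²).
Solving: β² = x²/(1+x²) = 0.444222/1.444222 = 0.307586, so β = 0.5546.

0.5546c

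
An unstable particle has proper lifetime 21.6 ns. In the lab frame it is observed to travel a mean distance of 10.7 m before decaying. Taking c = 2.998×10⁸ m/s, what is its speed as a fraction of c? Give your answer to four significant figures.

Let x = d/(cτ) = 10.70 m / (2.998×10⁸ m/s × 2.160×10^-8 s) = 1.6523. Since d = βγcτ, x = βγ = β/√(1−β²).
Solving: β² = x²/(1+x²) = 2.7301/3.7301 = 0.731911, so β = 0.8555.

0.8555c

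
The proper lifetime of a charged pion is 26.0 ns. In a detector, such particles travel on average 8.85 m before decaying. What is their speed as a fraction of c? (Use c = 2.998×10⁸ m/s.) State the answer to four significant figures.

Lab distance = (lab lifetime)·v = γτ·βc, so βγ = d/(cτ) = 8.850/(2.998×10⁸ × 2.600×10^-8) = 1.1354.
With βγ = 1.1354: γ² = 1 + (βγ)² = 2.28913, and β = (βγ)/γ = 1.1354/1.51299 = 0.7504.

0.7504c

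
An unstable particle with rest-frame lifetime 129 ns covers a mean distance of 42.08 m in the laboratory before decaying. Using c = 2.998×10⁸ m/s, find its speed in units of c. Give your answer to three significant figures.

Lab distance = (lab lifetime)·v = γτ·βc, so βγ = d/(cτ) = 42.08/(2.998×10⁸ × 1.290×10^-7) = 1.0881.
With βγ = 1.0881: γ² = 1 + (βγ)² = 2.18396, and β = (βγ)/γ = 1.0881/1.47782 = 0.736.

0.736c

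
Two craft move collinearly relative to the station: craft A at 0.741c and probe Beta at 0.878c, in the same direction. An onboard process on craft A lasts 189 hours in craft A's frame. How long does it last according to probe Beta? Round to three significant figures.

205 hours

Speed of craft A in probe Beta's frame: u = (v_A − v_B)/(1 − v_A v_B/c²) = (0.741 − 0.878)/(1 − 0.741×0.878) = −0.137/0.349402 = −0.3921; |u| = 0.3921c.
At |u| = 0.3921c, γ = (1 − 0.153742)^(−1/2) = 1.087.
The clock on craft A records proper time, so probe Beta measures Δt = γΔτ = 1.087 × 189 = 205 hours.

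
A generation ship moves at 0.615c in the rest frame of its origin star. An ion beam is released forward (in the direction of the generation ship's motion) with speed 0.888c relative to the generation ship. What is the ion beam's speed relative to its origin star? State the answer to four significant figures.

0.9721c

Relativistic velocity addition: u = (u' + v)/(1 + u'v/c²), with u' = 0.888c and v = 0.615c.
Numerator: 0.888 + 0.615 = 1.503. Denominator: 1 + (0.888)(0.615) = 1.54612.
u = 1.503/1.54612 = 0.97211, so the speed is 0.9721c.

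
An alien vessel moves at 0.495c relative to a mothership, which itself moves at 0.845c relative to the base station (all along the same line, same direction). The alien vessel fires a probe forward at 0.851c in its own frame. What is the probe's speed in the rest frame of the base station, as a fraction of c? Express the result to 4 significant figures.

0.9954c

First combine the probe and alien vessel (S''→S'): u₁ = (0.851 + 0.495)/(1 + 0.851×0.495) = 1.346/1.421245 = 0.94706.
Then combine with the mothership (S'→S): u = (0.94706 + 0.845)/(1 + 0.94706×0.845) = 1.79206/1.8002657 = 0.99544.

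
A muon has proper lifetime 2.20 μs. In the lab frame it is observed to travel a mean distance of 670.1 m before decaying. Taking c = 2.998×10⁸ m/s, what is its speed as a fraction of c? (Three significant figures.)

Lab distance = (lab lifetime)·v = γτ·βc, so βγ = d/(cτ) = 670.1/(2.998×10⁸ × 2.200×10^-6) = 1.016.
With βγ = 1.016: γ² = 1 + (βγ)² = 2.03226, and β = (βγ)/γ = 1.016/1.42557 = 0.713.

0.713c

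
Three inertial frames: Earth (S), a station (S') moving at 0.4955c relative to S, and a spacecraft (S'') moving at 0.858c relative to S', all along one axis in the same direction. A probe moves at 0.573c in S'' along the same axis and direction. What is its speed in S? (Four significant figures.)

Compose velocities in two stages. Stage 1 (into S'): u₁ = (0.573+0.858)/(1+0.573×0.858) = 0.95935.
Stage 2 (into S): u = (0.95935+0.4955)/(1+0.95935×0.4955) = 0.9861, so the speed is 0.9861c.

0.9861c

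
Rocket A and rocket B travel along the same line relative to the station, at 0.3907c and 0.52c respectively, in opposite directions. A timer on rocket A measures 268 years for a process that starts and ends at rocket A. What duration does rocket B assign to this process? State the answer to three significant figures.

410 years

Transform rocket A's velocity into rocket B's frame: (0.3907 + 0.52)/(1 + 0.3907·0.52) = 0.9107/1.203164, so the relative speed is 0.75692c.
γ for this relative speed: γ = 1/√(1 − 0.572928) = 1.5302.
Rocket A's interval is proper; time dilation gives Δt_B = γΔτ = 1.5302 × 268 years = 410 years.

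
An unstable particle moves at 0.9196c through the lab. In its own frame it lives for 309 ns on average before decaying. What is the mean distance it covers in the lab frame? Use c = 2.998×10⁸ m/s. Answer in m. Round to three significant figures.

217 m

With β = 0.9196, γ = 1/√(1 − 0.9196²) = 1/√0.15433584 = 2.5455.
Lab-frame lifetime: Δt = γτ = 2.5455 × 309 ns = 786.56 ns.
Distance: d = vΔt = 0.9196 × 2.998×10⁸ m/s × 7.8656×10^-7 s = 217 m.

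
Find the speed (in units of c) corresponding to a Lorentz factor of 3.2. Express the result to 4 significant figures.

β = √(1 − 1/γ²) = √(1 − 1/10.24) = √0.902344 = 0.9499.

0.9499c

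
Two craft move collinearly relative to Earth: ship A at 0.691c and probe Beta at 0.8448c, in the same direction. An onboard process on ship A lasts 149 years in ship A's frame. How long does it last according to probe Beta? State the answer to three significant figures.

160 years

Speed of ship A in probe Beta's frame: u = (v_A − v_B)/(1 − v_A v_B/c²) = (0.691 − 0.8448)/(1 − 0.691×0.8448) = −0.1538/0.4162432 = −0.3695; |u| = 0.3695c.
γ for this relative speed: γ = 1/√(1 − 0.13653) = 1.0762.
Ship A's interval is proper; time dilation gives Δt_B = γΔτ = 1.0762 × 149 years = 160 years.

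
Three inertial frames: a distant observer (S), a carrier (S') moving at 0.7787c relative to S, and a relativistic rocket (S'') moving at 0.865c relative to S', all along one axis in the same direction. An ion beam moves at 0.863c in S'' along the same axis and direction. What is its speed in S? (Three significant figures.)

0.999c

Compose velocities in two stages. Stage 1 (into S'): u₁ = (0.863+0.865)/(1+0.863×0.865) = 0.98941.
Stage 2 (into S): u = (0.98941+0.7787)/(1+0.98941×0.7787) = 0.99868, so the speed is 0.999c.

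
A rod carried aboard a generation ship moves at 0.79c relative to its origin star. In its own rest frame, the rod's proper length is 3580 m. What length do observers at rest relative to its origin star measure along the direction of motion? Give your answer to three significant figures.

2190 m

Lorentz factor: γ = (1 − 0.6241)^(−1/2) = 1.631.
Along the direction of motion the measured length is L₀/γ = 3580/1.631 = 2190 m.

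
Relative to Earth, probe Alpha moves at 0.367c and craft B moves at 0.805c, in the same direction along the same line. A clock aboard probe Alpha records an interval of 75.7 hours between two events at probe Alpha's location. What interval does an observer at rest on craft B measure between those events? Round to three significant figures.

96.6 hours

Speed of probe Alpha in craft B's frame: u = (v_A − v_B)/(1 − v_A v_B/c²) = (0.367 − 0.805)/(1 − 0.367×0.805) = −0.438/0.704565 = −0.62166; |u| = 0.62166c.
At |u| = 0.62166c, γ = (1 − 0.386461)^(−1/2) = 1.2767.
Probe Alpha's interval is proper; time dilation gives Δt_B = γΔτ = 1.2767 × 75.7 hours = 96.6 hours.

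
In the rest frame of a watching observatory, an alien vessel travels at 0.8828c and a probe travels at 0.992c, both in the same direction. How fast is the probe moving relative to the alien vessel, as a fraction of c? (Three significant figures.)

0.879c

Transform to the alien vessel's frame: u' = (u − v)/(1 − uv/c²).
u' = (0.992 − 0.8828)/(1 − 0.992×0.8828) = 0.1092/0.1242624 = 0.87879.
Speed in the alien vessel's frame: 0.879c (in the same direction).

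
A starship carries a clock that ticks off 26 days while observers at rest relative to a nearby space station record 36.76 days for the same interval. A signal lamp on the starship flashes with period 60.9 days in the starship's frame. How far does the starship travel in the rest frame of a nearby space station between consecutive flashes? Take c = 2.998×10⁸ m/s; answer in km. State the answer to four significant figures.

The time-dilation ratio gives γ = 36.76/26 = 1.41385.
β = √(1 − 1/γ²) = 0.70692. Lab-frame period = γτ = 1.41385×60.9 days = 86.103 days. Distance = βc × γτ = 0.70692 × 2.998×10⁸ m/s × 7439299.2 s = 1.5766×10^15 m = 1.577×10^12 km.

1.577×10^12 km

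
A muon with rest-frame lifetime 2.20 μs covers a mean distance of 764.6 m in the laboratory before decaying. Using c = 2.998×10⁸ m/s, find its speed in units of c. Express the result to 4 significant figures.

d = βγcτ ⇒ βγ = d/(cτ) = 764.6 m / (659.56 m) = 1.1593.
β = (βγ)/√(1+(βγ)²) = 1.1593/√2.34398 = 0.7572.

0.7572c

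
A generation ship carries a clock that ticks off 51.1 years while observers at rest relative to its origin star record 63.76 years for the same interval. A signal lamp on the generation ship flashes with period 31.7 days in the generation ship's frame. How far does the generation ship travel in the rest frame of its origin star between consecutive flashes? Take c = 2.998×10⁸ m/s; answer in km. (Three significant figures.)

6.13×10^11 km

From Δt = γΔτ: γ = 63.76/51.1 = 1.24775.
β = √(1 − 1/γ²) = 0.59807. Lab-frame period = γτ = 1.24775×31.7 days = 39.554 days. Distance = βc × γτ = 0.59807 × 2.998×10⁸ m/s × 3417465.6 s = 6.1276×10^14 m = 6.13×10^11 km.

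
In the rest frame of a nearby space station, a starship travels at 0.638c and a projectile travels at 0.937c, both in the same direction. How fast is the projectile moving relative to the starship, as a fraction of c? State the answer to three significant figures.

0.743c

Transform to the starship's frame: u' = (u − v)/(1 − uv/c²).
u' = (0.937 − 0.638)/(1 − 0.937×0.638) = 0.299/0.402194 = 0.74342.
Speed in the starship's frame: 0.743c (in the same direction).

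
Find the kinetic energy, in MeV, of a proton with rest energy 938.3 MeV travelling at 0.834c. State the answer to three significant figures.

762 MeV

With β = 0.834, γ = 1/√(1 − 0.834²) = 1/√0.304444 = 1.81237.
Kinetic energy: K = (γ − 1)mc² = (1.81237 − 1) × 938.3 MeV = 0.81237 × 938.3 = 762 MeV.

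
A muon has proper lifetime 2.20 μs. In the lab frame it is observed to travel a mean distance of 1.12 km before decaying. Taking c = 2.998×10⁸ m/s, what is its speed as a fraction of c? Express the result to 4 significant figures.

0.8617c

d = βγcτ ⇒ βγ = d/(cτ) = 1120 m / (659.56 m) = 1.6981.
β = (βγ)/√(1+(βγ)²) = 1.6981/√3.88354 = 0.8617.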